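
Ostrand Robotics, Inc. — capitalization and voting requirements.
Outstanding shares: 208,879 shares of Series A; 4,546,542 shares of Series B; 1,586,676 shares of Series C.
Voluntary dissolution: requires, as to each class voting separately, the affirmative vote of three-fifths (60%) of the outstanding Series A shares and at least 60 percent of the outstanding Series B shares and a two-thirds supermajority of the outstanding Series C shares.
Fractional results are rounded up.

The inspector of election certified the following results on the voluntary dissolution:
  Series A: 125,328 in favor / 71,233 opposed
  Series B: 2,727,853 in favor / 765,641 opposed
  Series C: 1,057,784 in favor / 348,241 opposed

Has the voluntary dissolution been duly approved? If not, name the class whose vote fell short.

Series A: 3/5 of 208879 = 125327.40, rounded up to 125328; 125,328 required, 125,328 in favor — approved.
Series B: 3/5 of 4546542 = 2727925.20, rounded up to 2727926; 2,727,926 required, 2,727,853 in favor — not approved.
Series C: 2/3 of 1586676 = 1057784; 1,057,784 required, 1,057,784 in favor — approved.

Not approved — the Series B shares did not give the required vote.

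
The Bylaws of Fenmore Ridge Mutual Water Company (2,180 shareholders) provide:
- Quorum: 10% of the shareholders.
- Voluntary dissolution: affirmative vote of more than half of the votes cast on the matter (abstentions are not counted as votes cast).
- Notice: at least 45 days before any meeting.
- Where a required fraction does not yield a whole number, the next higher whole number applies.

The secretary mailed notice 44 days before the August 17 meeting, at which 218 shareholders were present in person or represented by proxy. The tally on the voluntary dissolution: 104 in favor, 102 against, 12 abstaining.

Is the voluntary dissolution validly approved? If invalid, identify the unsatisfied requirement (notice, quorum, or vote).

Notice: 44 days given; 45 required. Not satisfied.
Quorum: 10% of 2,180 = 218; 218 present. Satisfied.
Vote: requires a majority of the votes cast (218 − 12 abstaining = 206); a majority of 206 is 104, so 104 needed; 104 in favor. Satisfied.

Invalid — notice requirement not satisfied.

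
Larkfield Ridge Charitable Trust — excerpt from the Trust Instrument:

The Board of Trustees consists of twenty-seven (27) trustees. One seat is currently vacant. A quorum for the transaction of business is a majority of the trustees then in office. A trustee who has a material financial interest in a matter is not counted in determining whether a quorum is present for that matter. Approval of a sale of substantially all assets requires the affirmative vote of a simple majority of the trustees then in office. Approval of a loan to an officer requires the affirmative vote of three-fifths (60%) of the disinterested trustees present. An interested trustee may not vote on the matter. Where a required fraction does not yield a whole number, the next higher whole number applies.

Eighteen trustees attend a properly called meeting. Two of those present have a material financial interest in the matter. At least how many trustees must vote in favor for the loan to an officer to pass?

The loan to an officer requires three-fifths of the disinterested trustees present (18 − 2 = 16).
3/5 of 16 = 9.60, rounded up to 10.

10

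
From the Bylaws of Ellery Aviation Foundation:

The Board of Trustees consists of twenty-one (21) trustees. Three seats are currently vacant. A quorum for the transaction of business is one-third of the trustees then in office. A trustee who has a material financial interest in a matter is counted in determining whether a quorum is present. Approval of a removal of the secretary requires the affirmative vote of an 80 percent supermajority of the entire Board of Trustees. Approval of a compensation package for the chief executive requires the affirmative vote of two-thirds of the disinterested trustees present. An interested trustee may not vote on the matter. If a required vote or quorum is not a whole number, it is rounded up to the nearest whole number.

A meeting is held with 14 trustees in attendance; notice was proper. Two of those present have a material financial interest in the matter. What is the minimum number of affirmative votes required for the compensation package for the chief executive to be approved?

The compensation package for the chief executive requires two-thirds of the disinterested trustees present (14 − 2 = 12).
2/3 of 12 = 8.

8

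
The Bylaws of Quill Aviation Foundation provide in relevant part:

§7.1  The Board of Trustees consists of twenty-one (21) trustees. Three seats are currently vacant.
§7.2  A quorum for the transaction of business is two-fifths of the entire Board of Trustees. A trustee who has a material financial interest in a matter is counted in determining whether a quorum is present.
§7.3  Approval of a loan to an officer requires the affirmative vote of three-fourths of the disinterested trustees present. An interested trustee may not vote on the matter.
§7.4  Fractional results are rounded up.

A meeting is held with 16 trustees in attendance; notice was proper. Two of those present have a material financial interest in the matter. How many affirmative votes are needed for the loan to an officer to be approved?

11

The loan to an officer requires three-fourths of the disinterested trustees present (16 − 2 = 14).
3/4 of 14 = 10.50, rounded up to 11.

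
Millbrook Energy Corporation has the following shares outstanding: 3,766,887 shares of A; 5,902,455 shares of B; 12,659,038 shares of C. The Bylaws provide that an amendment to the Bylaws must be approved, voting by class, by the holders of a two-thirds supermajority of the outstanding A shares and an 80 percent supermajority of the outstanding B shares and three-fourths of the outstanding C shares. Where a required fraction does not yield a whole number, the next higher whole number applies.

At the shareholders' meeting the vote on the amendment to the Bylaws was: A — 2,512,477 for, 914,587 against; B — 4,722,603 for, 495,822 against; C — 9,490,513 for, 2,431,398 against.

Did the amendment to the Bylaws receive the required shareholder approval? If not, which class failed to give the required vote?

Not approved — the C shares did not give the required vote.

A: 2/3 of 3766887 = 2511258; 2,511,258 required, 2,512,477 in favor — approved.
B: 4/5 of 5902455 = 4721964; 4,721,964 required, 4,722,603 in favor — approved.
C: 3/4 of 12659038 = 9494278.50, rounded up to 9494279; 9,494,279 required, 9,490,513 in favor — not approved.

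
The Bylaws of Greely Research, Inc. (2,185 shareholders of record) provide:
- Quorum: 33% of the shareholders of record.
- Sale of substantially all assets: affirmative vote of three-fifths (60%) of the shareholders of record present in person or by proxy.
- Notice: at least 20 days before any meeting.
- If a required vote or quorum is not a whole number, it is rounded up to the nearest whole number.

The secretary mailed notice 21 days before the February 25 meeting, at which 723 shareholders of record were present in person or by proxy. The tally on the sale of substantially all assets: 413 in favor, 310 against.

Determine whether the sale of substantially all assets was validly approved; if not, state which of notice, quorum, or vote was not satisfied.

Invalid — vote requirement not satisfied.

Notice: 21 days given; 20 required. Satisfied.
Quorum: 33% of 2,185 = 721.05, rounded up to 722; 723 present. Satisfied.
Vote: requires three-fifths of those present (723); 3/5 of 723 = 433.80, rounded up to 434, so 434 needed; 413 in favor. Not satisfied.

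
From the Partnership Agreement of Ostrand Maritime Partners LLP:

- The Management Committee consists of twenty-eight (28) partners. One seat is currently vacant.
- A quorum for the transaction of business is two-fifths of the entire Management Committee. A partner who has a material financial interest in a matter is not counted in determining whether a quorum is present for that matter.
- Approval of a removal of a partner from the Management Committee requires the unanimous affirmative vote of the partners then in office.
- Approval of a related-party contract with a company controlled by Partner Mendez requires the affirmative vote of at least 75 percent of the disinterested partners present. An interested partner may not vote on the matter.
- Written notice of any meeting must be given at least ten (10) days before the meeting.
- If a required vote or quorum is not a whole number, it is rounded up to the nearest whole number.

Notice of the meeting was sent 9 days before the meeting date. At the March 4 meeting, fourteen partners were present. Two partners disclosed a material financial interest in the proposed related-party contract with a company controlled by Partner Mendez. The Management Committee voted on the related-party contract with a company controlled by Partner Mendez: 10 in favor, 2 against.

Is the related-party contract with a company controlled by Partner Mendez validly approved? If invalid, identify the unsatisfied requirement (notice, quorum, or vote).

Invalid — notice requirement not satisfied.

Notice: 9 days given; 10 required (9 < 10). Not satisfied.
Quorum: 14 present, but the 2 interested partners do not count, leaving 12. Quorum is 12. Satisfied.
Vote: the related-party contract with a company controlled by Partner Mendez requires three-fourths of the disinterested partners present (14 − 2 = 12). 3/4 of 12 = 9, so 9 affirmative votes are needed; 10 voted in favor. Satisfied.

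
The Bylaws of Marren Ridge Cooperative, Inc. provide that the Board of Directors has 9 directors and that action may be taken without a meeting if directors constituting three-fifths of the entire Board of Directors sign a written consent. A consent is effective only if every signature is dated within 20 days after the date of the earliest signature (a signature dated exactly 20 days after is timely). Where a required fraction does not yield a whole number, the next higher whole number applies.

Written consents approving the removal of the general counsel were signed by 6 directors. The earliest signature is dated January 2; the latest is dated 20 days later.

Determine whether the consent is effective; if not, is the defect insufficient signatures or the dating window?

Effective — both the signature and dating-window requirements are satisfied.

Signatures required: three-fifths of 9 — 3/5 of 9 = 5.40, rounded up to 6, so 6 needed; 6 signed. Sufficient.
Dating window: the latest signature is 20 days after the earliest; the limit is 20 days. Within the window.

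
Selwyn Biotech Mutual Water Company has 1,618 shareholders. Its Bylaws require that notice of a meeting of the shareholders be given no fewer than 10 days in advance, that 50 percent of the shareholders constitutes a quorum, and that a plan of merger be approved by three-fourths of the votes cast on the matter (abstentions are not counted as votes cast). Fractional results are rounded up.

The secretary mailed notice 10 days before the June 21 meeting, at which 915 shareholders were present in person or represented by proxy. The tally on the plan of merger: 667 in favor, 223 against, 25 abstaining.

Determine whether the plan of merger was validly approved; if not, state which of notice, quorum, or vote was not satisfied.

Invalid — vote requirement not satisfied.

Notice: 10 days given; 10 required. Satisfied.
Quorum: 50% of 1,618 = 809; 915 present. Satisfied.
Vote: requires three-fourths of the votes cast (915 − 25 abstaining = 890); 3/4 of 890 = 667.50, rounded up to 668, so 668 needed; 667 in favor. Not satisfied.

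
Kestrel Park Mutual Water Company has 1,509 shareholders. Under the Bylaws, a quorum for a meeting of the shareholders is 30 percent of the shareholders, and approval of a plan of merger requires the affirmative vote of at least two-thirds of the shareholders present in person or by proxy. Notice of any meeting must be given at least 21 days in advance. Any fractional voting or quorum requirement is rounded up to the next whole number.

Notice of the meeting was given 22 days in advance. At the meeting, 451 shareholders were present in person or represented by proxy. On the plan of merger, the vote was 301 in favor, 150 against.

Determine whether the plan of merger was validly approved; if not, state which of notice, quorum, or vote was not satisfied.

Notice: 22 days given; 21 required. Satisfied.
Quorum: 30% of 1,509 = 452.70, rounded up to 453; 451 present. Not satisfied.
Vote: requires two-thirds of those present (451); 2/3 of 451 = 300.67, rounded up to 301, so 301 needed; 301 in favor. Satisfied.

Invalid — quorum requirement not satisfied.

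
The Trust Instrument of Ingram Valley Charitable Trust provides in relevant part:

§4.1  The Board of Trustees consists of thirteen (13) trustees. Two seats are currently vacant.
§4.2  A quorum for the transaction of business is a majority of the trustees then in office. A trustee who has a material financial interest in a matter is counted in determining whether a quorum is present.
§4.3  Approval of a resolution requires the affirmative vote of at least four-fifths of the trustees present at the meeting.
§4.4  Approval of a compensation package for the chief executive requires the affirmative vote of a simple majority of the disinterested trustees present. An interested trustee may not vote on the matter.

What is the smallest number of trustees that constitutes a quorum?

6

A majority of 11 is 6.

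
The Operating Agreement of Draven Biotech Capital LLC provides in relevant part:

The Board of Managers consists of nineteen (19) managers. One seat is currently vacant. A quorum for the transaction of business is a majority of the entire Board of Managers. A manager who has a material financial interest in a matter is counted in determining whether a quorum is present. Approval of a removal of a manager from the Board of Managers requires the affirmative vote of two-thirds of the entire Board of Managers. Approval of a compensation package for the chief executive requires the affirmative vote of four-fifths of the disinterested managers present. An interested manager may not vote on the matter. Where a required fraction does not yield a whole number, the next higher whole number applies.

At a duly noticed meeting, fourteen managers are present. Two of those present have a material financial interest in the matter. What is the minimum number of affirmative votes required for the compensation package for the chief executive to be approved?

The compensation package for the chief executive requires four-fifths of the disinterested managers present (14 − 2 = 12).
4/5 of 12 = 9.60, rounded up to 10.

10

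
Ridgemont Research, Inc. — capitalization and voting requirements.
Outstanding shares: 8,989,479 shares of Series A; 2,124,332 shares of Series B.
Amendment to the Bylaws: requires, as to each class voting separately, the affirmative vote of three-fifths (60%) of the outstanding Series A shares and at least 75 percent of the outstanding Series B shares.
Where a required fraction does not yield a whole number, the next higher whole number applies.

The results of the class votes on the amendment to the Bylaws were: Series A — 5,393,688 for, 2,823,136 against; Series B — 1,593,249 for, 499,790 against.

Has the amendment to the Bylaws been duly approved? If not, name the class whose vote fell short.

Series A: 3/5 of 8989479 = 5393687.40, rounded up to 5393688; 5,393,688 required, 5,393,688 in favor — approved.
Series B: 3/4 of 2124332 = 1593249; 1,593,249 required, 1,593,249 in favor — approved.

Approved — every class gave the required vote.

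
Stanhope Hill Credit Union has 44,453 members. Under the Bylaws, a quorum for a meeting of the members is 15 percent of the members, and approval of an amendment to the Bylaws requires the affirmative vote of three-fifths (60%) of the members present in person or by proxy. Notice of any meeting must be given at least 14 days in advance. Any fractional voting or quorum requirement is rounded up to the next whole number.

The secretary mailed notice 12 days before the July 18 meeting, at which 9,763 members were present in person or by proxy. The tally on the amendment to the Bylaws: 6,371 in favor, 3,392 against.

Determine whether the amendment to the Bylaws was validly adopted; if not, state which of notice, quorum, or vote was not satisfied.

Notice: 12 days given; 14 required. Not satisfied.
Quorum: 15% of 44,453 = 6,667.95, rounded up to 6,668; 9,763 present. Satisfied.
Vote: requires three-fifths of those present (9,763); 3/5 of 9763 = 5857.80, rounded up to 5858, so 5,858 needed; 6,371 in favor. Satisfied.

Invalid — notice requirement not satisfied.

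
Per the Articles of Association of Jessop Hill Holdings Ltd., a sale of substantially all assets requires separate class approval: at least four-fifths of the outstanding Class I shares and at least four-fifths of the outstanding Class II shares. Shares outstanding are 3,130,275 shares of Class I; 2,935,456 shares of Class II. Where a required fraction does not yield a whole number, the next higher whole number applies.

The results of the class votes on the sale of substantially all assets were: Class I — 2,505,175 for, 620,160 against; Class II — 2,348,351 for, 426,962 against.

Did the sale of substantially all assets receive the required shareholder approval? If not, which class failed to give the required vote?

Class I: 4/5 of 3130275 = 2504220; 2,504,220 required, 2,505,175 in favor — approved.
Class II: 4/5 of 2935456 = 2348364.80, rounded up to 2348365; 2,348,365 required, 2,348,351 in favor — not approved.

Not approved — the Class II shares did not give the required vote.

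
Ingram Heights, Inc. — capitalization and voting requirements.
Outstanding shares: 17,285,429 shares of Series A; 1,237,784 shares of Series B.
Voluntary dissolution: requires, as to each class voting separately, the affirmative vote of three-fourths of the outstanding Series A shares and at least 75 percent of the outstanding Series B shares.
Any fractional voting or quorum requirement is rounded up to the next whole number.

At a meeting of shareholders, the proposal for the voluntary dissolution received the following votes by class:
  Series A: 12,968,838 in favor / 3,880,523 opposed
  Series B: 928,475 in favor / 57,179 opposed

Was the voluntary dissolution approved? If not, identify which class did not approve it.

Series A: 3/4 of 17285429 = 12964071.75, rounded up to 12964072; 12,964,072 required, 12,968,838 in favor — approved.
Series B: 3/4 of 1237784 = 928338; 928,338 required, 928,475 in favor — approved.

Approved — every class gave the required vote.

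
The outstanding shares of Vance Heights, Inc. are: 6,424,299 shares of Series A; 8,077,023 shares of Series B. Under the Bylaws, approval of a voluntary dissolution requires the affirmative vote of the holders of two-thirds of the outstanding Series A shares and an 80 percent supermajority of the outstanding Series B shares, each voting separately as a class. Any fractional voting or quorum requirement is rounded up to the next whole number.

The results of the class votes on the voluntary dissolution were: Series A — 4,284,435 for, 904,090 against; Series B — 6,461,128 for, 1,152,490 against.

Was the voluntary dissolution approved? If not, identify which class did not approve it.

Not approved — the Series B shares did not give the required vote.

Series A: 2/3 of 6424299 = 4282866; 4,282,866 required, 4,284,435 in favor — approved.
Series B: 4/5 of 8077023 = 6461618.40, rounded up to 6461619; 6,461,619 required, 6,461,128 in favor — not approved.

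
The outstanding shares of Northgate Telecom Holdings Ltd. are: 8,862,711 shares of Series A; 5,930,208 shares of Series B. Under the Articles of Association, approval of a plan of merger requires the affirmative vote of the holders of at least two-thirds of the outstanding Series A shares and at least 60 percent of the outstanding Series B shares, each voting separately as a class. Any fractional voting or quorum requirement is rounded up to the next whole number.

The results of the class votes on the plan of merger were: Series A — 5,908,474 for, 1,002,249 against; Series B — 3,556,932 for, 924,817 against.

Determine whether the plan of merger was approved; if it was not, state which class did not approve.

Series A: 2/3 of 8862711 = 5908474; 5,908,474 required, 5,908,474 in favor — approved.
Series B: 3/5 of 5930208 = 3558124.80, rounded up to 3558125; 3,558,125 required, 3,556,932 in favor — not approved.

Not approved — the Series B shares did not give the required vote.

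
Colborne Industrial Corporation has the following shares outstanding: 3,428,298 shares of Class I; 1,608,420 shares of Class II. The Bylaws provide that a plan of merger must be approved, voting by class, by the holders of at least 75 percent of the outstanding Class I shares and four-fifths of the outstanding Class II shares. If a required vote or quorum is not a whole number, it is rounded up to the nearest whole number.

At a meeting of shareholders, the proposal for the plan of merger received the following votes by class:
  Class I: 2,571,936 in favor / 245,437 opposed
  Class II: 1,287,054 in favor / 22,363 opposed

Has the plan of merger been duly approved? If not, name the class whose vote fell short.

Approved — every class gave the required vote.

Class I: 3/4 of 3428298 = 2571223.50, rounded up to 2571224; 2,571,224 required, 2,571,936 in favor — approved.
Class II: 4/5 of 1608420 = 1286736; 1,286,736 required, 1,287,054 in favor — approved.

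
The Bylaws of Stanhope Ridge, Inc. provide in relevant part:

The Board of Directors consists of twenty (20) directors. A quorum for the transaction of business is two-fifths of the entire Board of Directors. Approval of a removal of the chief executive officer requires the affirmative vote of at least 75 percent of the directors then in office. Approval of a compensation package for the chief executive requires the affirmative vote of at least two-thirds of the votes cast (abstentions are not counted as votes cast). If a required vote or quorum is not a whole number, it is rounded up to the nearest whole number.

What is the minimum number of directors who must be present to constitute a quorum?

2/5 of 20 = 8.

8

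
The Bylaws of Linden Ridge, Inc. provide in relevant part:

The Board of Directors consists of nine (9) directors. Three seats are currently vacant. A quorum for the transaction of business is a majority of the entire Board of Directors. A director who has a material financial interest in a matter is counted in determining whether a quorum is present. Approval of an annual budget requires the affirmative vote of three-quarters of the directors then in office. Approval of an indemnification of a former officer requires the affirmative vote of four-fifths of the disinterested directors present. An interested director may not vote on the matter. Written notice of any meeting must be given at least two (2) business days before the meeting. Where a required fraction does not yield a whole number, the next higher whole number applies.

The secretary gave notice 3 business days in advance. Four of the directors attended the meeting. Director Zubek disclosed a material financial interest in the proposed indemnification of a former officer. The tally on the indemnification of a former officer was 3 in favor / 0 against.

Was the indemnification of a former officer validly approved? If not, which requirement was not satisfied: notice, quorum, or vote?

Invalid — quorum requirement not satisfied.

Notice: 3 business days given; 2 required (3 ≥ 2). Satisfied.
Quorum: 4 present (interested directors count toward quorum); quorum is 5. Not satisfied.
Vote: the indemnification of a former officer requires four-fifths of the disinterested directors present (4 − 1 = 3). 4/5 of 3 = 2.40, rounded up to 3, so 3 affirmative votes are needed; 3 voted in favor. Satisfied. (Moot — without a quorum no business can be validly transacted.)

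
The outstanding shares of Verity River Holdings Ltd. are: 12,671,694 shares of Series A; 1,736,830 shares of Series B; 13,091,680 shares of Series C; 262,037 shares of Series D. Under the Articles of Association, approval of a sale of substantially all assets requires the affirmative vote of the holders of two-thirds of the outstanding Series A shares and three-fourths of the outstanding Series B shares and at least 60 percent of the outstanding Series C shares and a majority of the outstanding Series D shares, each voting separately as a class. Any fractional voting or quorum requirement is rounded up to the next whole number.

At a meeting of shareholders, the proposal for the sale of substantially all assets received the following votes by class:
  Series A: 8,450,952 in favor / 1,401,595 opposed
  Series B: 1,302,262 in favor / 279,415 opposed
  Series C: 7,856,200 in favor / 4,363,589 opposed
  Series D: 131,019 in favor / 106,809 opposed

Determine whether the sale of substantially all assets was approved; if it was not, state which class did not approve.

Series A: 2/3 of 12671694 = 8447796; 8,447,796 required, 8,450,952 in favor — approved.
Series B: 3/4 of 1736830 = 1302622.50, rounded up to 1302623; 1,302,623 required, 1,302,262 in favor — not approved.
Series C: 3/5 of 13091680 = 7855008; 7,855,008 required, 7,856,200 in favor — approved.
Series D: a majority of 262037 is 131019; 131,019 required, 131,019 in favor — approved.

Not approved — the Series B shares did not give the required vote.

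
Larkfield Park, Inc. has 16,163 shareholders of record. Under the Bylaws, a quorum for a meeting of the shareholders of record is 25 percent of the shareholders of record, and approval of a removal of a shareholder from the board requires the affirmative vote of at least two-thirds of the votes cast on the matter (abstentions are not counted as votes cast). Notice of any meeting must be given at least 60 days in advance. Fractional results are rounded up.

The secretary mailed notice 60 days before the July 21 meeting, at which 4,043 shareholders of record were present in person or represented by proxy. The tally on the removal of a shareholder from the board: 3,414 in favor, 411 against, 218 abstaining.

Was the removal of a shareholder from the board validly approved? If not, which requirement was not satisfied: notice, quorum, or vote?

Valid — all requirements satisfied.

Notice: 60 days given; 60 required. Satisfied.
Quorum: 25% of 16,163 = 4,040.75, rounded up to 4,041; 4,043 present. Satisfied.
Vote: requires two-thirds of the votes cast (4,043 − 218 abstaining = 3,825); 2/3 of 3825 = 2550, so 2,550 needed; 3,414 in favor. Satisfied.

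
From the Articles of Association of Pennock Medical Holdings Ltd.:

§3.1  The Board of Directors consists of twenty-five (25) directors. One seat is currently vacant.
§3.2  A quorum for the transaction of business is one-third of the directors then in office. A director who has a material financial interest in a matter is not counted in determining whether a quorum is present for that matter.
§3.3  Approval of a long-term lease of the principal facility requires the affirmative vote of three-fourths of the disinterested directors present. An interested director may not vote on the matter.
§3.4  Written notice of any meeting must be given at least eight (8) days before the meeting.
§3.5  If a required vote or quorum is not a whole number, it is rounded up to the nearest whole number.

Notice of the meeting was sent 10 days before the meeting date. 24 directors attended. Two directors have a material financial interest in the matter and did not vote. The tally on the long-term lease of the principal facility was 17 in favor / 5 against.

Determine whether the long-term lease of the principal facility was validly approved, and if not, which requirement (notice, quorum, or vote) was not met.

Valid — all requirements satisfied.

Notice: 10 days given; 8 required (10 ≥ 8). Satisfied.
Quorum: 24 present, but the 2 interested directors do not count, leaving 22. Quorum is 8. Satisfied.
Vote: the long-term lease of the principal facility requires three-fourths of the disinterested directors present (24 − 2 = 22). 3/4 of 22 = 16.50, rounded up to 17, so 17 affirmative votes are needed; 17 voted in favor. Satisfied.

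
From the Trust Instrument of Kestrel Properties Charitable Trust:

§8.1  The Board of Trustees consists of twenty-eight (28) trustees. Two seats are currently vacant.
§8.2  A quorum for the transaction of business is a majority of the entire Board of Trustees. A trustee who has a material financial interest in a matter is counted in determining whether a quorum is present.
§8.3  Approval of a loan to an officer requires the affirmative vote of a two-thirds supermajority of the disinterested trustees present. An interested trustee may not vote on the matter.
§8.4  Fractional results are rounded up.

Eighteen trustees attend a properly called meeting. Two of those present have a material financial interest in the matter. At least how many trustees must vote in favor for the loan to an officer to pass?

11

The loan to an officer requires two-thirds of the disinterested trustees present (18 − 2 = 16).
2/3 of 16 = 10.67, rounded up to 11.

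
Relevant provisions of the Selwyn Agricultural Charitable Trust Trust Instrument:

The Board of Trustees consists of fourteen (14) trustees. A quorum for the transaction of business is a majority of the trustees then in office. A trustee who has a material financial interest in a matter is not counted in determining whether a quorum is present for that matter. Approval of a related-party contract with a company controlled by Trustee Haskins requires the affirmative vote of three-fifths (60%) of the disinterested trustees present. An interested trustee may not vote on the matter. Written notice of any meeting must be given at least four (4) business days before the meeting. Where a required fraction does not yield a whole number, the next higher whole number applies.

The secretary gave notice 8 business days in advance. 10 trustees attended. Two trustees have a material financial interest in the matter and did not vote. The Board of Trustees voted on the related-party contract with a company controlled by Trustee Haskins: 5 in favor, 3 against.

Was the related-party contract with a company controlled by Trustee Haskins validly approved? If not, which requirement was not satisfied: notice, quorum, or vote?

Valid — all requirements satisfied.

Notice: 8 business days given; 4 required (8 ≥ 4). Satisfied.
Quorum: 10 present, but the 2 interested trustees do not count, leaving 8. Quorum is 8. Satisfied.
Vote: the related-party contract with a company controlled by Trustee Haskins requires three-fifths of the disinterested trustees present (10 − 2 = 8). 3/5 of 8 = 4.80, rounded up to 5, so 5 affirmative votes are needed; 5 voted in favor. Satisfied.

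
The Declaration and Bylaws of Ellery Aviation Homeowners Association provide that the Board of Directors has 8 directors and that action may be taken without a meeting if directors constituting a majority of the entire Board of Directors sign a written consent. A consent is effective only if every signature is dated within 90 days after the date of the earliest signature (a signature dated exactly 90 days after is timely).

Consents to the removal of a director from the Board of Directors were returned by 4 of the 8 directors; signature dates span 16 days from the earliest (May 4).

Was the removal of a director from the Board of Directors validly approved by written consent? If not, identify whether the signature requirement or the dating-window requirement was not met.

Signatures required: a majority of 8 — a majority of 8 is 5, so 5 needed; 4 signed. Insufficient.
Dating window: the latest signature is 16 days after the earliest; the limit is 90 days. Within the window.

Not effective — insufficient signatures.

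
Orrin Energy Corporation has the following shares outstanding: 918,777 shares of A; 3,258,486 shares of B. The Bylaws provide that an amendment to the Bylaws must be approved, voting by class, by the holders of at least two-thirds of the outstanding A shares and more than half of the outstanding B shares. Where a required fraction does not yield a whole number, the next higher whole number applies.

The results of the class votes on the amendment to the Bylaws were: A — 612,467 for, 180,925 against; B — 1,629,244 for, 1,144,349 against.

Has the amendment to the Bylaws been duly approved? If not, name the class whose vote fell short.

A: 2/3 of 918777 = 612518; 612,518 required, 612,467 in favor — not approved.
B: a majority of 3258486 is 1629244; 1,629,244 required, 1,629,244 in favor — approved.

Not approved — the A shares did not give the required vote.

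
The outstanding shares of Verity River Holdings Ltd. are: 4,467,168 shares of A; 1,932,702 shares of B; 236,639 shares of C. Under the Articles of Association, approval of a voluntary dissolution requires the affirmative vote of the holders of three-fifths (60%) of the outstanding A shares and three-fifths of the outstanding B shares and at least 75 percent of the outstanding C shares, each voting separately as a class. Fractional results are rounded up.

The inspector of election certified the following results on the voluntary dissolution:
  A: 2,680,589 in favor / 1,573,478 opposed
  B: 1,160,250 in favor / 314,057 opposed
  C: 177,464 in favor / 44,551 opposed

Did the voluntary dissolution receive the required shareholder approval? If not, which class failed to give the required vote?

A: 3/5 of 4467168 = 2680300.80, rounded up to 2680301; 2,680,301 required, 2,680,589 in favor — approved.
B: 3/5 of 1932702 = 1159621.20, rounded up to 1159622; 1,159,622 required, 1,160,250 in favor — approved.
C: 3/4 of 236639 = 177479.25, rounded up to 177480; 177,480 required, 177,464 in favor — not approved.

Not approved — the C shares did not give the required vote.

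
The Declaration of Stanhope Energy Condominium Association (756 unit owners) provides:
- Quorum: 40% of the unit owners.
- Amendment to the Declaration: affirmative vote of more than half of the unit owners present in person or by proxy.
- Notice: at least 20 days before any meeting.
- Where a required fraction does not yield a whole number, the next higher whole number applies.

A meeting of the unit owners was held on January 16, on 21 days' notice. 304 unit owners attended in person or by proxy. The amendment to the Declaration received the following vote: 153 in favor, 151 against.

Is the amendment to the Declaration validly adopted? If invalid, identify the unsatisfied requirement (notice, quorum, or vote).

Valid — all requirements satisfied.

Notice: 21 days given; 20 required. Satisfied.
Quorum: 40% of 756 = 302.40, rounded up to 303; 304 present. Satisfied.
Vote: requires a majority of those present (304); a majority of 304 is 153, so 153 needed; 153 in favor. Satisfied.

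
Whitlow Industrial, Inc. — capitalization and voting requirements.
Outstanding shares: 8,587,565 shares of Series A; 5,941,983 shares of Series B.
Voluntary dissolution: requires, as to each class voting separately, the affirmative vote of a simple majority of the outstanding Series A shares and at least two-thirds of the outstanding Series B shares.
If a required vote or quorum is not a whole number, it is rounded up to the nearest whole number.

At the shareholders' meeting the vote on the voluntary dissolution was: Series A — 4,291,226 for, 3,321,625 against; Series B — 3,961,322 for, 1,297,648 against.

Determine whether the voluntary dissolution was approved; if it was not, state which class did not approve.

Series A: a majority of 8587565 is 4293783; 4,293,783 required, 4,291,226 in favor — not approved.
Series B: 2/3 of 5941983 = 3961322; 3,961,322 required, 3,961,322 in favor — approved.

Not approved — the Series A shares did not give the required vote.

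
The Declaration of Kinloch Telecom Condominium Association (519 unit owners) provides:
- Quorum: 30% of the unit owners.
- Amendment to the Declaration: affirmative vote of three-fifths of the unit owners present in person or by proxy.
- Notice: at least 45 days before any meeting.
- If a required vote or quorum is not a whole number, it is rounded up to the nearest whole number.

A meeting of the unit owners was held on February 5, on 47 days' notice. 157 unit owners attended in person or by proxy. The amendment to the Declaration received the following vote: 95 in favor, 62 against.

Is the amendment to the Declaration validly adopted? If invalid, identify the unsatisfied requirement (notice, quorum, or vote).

Notice: 47 days given; 45 required. Satisfied.
Quorum: 30% of 519 = 155.70, rounded up to 156; 157 present. Satisfied.
Vote: requires three-fifths of those present (157); 3/5 of 157 = 94.20, rounded up to 95, so 95 needed; 95 in favor. Satisfied.

Valid — all requirements satisfied.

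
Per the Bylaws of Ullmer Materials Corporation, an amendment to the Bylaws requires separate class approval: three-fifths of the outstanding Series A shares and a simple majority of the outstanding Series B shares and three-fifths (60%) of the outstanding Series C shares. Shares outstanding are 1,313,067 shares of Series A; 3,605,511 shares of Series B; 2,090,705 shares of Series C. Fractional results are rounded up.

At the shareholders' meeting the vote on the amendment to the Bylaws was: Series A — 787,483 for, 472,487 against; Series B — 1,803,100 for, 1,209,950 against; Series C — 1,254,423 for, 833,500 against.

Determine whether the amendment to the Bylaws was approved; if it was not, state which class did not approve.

Not approved — the Series A shares did not give the required vote.

Series A: 3/5 of 1313067 = 787840.20, rounded up to 787841; 787,841 required, 787,483 in favor — not approved.
Series B: a majority of 3605511 is 1802756; 1,802,756 required, 1,803,100 in favor — approved.
Series C: 3/5 of 2090705 = 1254423; 1,254,423 required, 1,254,423 in favor — approved.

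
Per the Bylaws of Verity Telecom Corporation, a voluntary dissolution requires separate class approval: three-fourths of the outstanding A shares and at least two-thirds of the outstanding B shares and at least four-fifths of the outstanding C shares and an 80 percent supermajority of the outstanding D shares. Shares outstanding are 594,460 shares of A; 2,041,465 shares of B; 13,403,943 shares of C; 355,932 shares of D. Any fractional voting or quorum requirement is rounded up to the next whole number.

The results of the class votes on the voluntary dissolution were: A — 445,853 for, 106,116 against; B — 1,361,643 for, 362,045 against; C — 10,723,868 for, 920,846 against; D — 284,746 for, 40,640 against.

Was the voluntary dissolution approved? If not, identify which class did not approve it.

A: 3/4 of 594460 = 445845; 445,845 required, 445,853 in favor — approved.
B: 2/3 of 2041465 = 1360976.67, rounded up to 1360977; 1,360,977 required, 1,361,643 in favor — approved.
C: 4/5 of 13403943 = 10723154.40, rounded up to 10723155; 10,723,155 required, 10,723,868 in favor — approved.
D: 4/5 of 355932 = 284745.60, rounded up to 284746; 284,746 required, 284,746 in favor — approved.

Approved — every class gave the required vote.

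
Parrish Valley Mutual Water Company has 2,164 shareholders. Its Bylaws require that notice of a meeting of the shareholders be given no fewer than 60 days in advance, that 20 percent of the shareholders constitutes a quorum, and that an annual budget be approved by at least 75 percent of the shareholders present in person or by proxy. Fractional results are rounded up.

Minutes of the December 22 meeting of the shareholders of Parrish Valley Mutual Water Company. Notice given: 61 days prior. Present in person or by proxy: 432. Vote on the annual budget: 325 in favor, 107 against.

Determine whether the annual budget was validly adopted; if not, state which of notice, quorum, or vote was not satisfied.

Notice: 61 days given; 60 required. Satisfied.
Quorum: 20% of 2,164 = 432.80, rounded up to 433; 432 present. Not satisfied.
Vote: requires three-fourths of those present (432); 3/4 of 432 = 324, so 324 needed; 325 in favor. Satisfied.

Invalid — quorum requirement not satisfied.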